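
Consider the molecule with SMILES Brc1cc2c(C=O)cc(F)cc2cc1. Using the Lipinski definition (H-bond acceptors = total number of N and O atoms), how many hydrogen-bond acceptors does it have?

N atoms: 0; O atoms: 1.
Lipinski HBA = 0 + 1 = 1.

1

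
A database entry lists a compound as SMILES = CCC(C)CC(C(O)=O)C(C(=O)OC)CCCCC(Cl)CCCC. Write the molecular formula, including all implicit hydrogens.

Walk through each heavy atom and fill implicit hydrogens from standard valence (C 4, N 3, O 2, S 2, halogen 1):
  atom 1: C, bond orders sum to 1 (valence 4) → 3 H
  atom 2: C, bond orders sum to 2 (valence 4) → 2 H
  atom 3: C, bond orders sum to 3 (valence 4) → 1 H
  atom 4: C, bond orders sum to 1 (valence 4) → 3 H
  atom 5: C, bond orders sum to 2 (valence 4) → 2 H
  atom 6: C, bond orders sum to 3 (valence 4) → 1 H
  atom 7: C, bond orders sum to 4 (valence 4) → 0 H
  atom 8: O, bond orders sum to 1 (valence 2) → 1 H
  atom 9: O, bond orders sum to 2 (valence 2) → 0 H
  atom 10: C, bond orders sum to 3 (valence 4) → 1 H
  atom 11: C, bond orders sum to 4 (valence 4) → 0 H
  atom 12: O, bond orders sum to 2 (valence 2) → 0 H
  atom 13: O, bond orders sum to 2 (valence 2) → 0 H
  atom 14: C, bond orders sum to 1 (valence 4) → 3 H
  atom 15: C, bond orders sum to 2 (valence 4) → 2 H
  atom 16: C, bond orders sum to 2 (valence 4) → 2 H
  atom 17: C, bond orders sum to 2 (valence 4) → 2 H
  atom 18: C, bond orders sum to 2 (valence 4) → 2 H
  atom 19: C, bond orders sum to 3 (valence 4) → 1 H
  atom 20: Cl (halogen, monovalent) → 0 H
  atom 21: C, bond orders sum to 2 (valence 4) → 2 H
  atom 22: C, bond orders sum to 2 (valence 4) → 2 H
  atom 23: C, bond orders sum to 2 (valence 4) → 2 H
  atom 24: C, bond orders sum to 1 (valence 4) → 3 H
Totals → C:19, H:35, Cl:1, O:4.

C19H35ClO4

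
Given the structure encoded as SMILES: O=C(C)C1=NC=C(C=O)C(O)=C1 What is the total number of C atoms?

Count every carbon token in the SMILES (each C, including those in ring-closure positions and inside branches).
Carbon count: 8.

8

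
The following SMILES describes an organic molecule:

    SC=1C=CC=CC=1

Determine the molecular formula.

Walk through each heavy atom and fill implicit hydrogens from standard valence (C 4, N 3, O 2, S 2, halogen 1):
  atom 1: S, bond orders sum to 1 (valence 2) → 1 H
  atom 2: C, bond orders sum to 4 (valence 4) → 0 H
  atom 3: C, bond orders sum to 3 (valence 4) → 1 H
  atom 4: C, bond orders sum to 3 (valence 4) → 1 H
  atom 5: C, bond orders sum to 3 (valence 4) → 1 H
  atom 6: C, bond orders sum to 3 (valence 4) → 1 H
  atom 7: C, bond orders sum to 3 (valence 4) → 1 H
Totals → C:6, H:6, S:1.
In Hill order: C6H6S.

C6H6S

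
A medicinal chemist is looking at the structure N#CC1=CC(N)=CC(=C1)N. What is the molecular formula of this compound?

Walk through each heavy atom and fill implicit hydrogens from standard valence (C 4, N 3, O 2, S 2, halogen 1):
  atom 1: N, bond orders sum to 3 (valence 3) → 0 H
  atom 2: C, bond orders sum to 4 (valence 4) → 0 H
  atom 3: C, bond orders sum to 4 (valence 4) → 0 H
  atom 4: C, bond orders sum to 3 (valence 4) → 1 H
  atom 5: C, bond orders sum to 4 (valence 4) → 0 H
  atom 6: N, bond orders sum to 1 (valence 3) → 2 H
  atom 7: C, bond orders sum to 3 (valence 4) → 1 H
  atom 8: C, bond orders sum to 4 (valence 4) → 0 H
  atom 9: C, bond orders sum to 3 (valence 4) → 1 H
  atom 10: N, bond orders sum to 1 (valence 3) → 2 H
Totals → C:7, H:7, N:3.

C7H7N3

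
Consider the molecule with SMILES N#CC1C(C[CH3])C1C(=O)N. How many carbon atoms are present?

Count every carbon token in the SMILES (each C, including those in ring-closure positions and inside branches).
Carbon count: 7.

7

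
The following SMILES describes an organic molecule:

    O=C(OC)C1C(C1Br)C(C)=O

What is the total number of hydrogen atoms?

Walk through each heavy atom and fill implicit hydrogens from standard valence (C 4, N 3, O 2, S 2, halogen 1):
  atom 1: O, bond orders sum to 2 (valence 2) → 0 H
  atom 2: C, bond orders sum to 4 (valence 4) → 0 H
  atom 3: O, bond orders sum to 2 (valence 2) → 0 H
  atom 4: C, bond orders sum to 1 (valence 4) → 3 H
  atom 5: C, bond orders sum to 3 (valence 4) → 1 H
  atom 6: C, bond orders sum to 3 (valence 4) → 1 H
  atom 7: C, bond orders sum to 3 (valence 4) → 1 H
  atom 8: Br (halogen, monovalent) → 0 H
  atom 9: C, bond orders sum to 4 (valence 4) → 0 H
  atom 10: C, bond orders sum to 1 (valence 4) → 3 H
  atom 11: O, bond orders sum to 2 (valence 2) → 0 H
Total hydrogens: 9.

9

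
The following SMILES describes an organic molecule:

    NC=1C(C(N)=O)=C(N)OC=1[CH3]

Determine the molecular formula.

C6H9N3O2

Walk through each heavy atom and fill implicit hydrogens from standard valence (C 4, N 3, O 2, S 2, halogen 1):
  atom 1: N, bond orders sum to 1 (valence 3) → 2 H
  atom 2: C, bond orders sum to 4 (valence 4) → 0 H
  atom 3: C, bond orders sum to 4 (valence 4) → 0 H
  atom 4: C, bond orders sum to 4 (valence 4) → 0 H
  atom 5: N, bond orders sum to 1 (valence 3) → 2 H
  atom 6: O, bond orders sum to 2 (valence 2) → 0 H
  atom 7: C, bond orders sum to 4 (valence 4) → 0 H
  atom 8: N, bond orders sum to 1 (valence 3) → 2 H
  atom 9: O, bond orders sum to 2 (valence 2) → 0 H
  atom 10: C, bond orders sum to 4 (valence 4) → 0 H
  atom 11: C with explicit H count 3
Totals → C:6, H:9, N:3, O:2.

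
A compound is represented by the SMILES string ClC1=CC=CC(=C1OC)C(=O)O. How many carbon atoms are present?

8

Count every carbon token in the SMILES (each C, including those in ring-closure positions and inside branches).
Carbon count: 8.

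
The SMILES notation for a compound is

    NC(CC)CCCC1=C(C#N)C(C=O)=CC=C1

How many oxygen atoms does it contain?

1

Scan the SMILES for O atoms (remember two-letter symbols like Cl and Br are single atoms).
Oxygen count: 1.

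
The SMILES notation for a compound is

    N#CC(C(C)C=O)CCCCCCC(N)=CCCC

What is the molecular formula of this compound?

Walk through each heavy atom and fill implicit hydrogens from standard valence (C 4, N 3, O 2, S 2, halogen 1):
  atom 1: N, bond orders sum to 3 (valence 3) → 0 H
  atom 2: C, bond orders sum to 4 (valence 4) → 0 H
  atom 3: C, bond orders sum to 3 (valence 4) → 1 H
  atom 4: C, bond orders sum to 3 (valence 4) → 1 H
  atom 5: C, bond orders sum to 1 (valence 4) → 3 H
  atom 6: C, bond orders sum to 3 (valence 4) → 1 H
  atom 7: O, bond orders sum to 2 (valence 2) → 0 H
  atom 8: C, bond orders sum to 2 (valence 4) → 2 H
  atom 9: C, bond orders sum to 2 (valence 4) → 2 H
  atom 10: C, bond orders sum to 2 (valence 4) → 2 H
  atom 11: C, bond orders sum to 2 (valence 4) → 2 H
  atom 12: C, bond orders sum to 2 (valence 4) → 2 H
  atom 13: C, bond orders sum to 2 (valence 4) → 2 H
  atom 14: C, bond orders sum to 4 (valence 4) → 0 H
  atom 15: N, bond orders sum to 1 (valence 3) → 2 H
  atom 16: C, bond orders sum to 3 (valence 4) → 1 H
  atom 17: C, bond orders sum to 2 (valence 4) → 2 H
  atom 18: C, bond orders sum to 2 (valence 4) → 2 H
  atom 19: C, bond orders sum to 1 (valence 4) → 3 H
Totals → C:16, H:28, N:2, O:1.
In Hill order: C16H28N2O.

C16H28N2O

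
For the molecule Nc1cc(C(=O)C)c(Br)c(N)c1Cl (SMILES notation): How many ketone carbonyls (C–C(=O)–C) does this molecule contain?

The ketone motif appears at heavy-atom position 5 in the SMILES.
Other groups present: 2 primary amine.
Ketone count: 1.

1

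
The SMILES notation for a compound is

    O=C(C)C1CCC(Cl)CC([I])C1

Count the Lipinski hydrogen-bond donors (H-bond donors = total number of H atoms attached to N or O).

0

Donors: find every N or O and count the H atoms it carries.
  atom 1 (O): bond orders sum to 2 → 0 H
Lipinski HBD = 0.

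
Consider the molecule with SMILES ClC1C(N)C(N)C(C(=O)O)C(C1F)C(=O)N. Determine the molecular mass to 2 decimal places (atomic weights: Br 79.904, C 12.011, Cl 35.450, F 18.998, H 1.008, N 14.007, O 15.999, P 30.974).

253.66 g/mol

First, the molecular formula is C8H13ClFN3O3 (counting implicit H from valence).
  C: 8 × 12.011 = 96.088
  Cl: 1 × 35.450 = 35.450
  F: 1 × 18.998 = 18.998
  H: 13 × 1.008 = 13.104
  N: 3 × 14.007 = 42.021
  O: 3 × 15.999 = 47.997
Sum: 8×12.011 + 1×35.450 + 1×18.998 + 13×1.008 + 3×14.007 + 3×15.999 = 253.658 → 253.66 g/mol.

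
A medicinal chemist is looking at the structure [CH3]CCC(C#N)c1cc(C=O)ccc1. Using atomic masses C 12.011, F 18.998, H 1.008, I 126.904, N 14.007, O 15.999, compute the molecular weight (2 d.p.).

First, the molecular formula is C12H13NO (counting implicit H from valence).
  C: 12 × 12.011 = 144.132
  H: 13 × 1.008 = 13.104
  N: 1 × 14.007 = 14.007
  O: 1 × 15.999 = 15.999
Sum: 12×12.011 + 13×1.008 + 1×14.007 + 1×15.999 = 187.242 → 187.24 g/mol.

187.24 g/mol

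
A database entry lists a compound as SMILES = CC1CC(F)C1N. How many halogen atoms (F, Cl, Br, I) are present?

1

Halogen atoms appear at heavy-atom position 5 (1×F).
Other groups present: 1 primary amine.
Halogen count: 1.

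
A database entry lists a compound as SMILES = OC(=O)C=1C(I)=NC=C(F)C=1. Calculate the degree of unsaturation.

Molecular formula: C6H3FINO2.
DoU = (2C + 2 + N − H − X) / 2, where X is the halogen count and O/S are ignored.
    = (2·6 + 2 + 1 − 3 − 2) / 2 = 10 / 2 = 5.

5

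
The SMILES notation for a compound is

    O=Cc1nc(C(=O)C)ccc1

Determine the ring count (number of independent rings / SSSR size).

1

In SMILES, each pair of matching ring-closure digits denotes one ring-closing bond; the number of such bonds equals the number of independent rings.
Ring-closure bonds here: 1.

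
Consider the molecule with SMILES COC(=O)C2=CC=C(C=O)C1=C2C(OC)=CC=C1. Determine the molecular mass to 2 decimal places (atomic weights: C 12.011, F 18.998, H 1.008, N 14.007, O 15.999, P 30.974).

First, the molecular formula is C14H12O4 (counting implicit H from valence).
  C: 14 × 12.011 = 168.154
  H: 12 × 1.008 = 12.096
  O: 4 × 15.999 = 63.996
Sum: 14×12.011 + 12×1.008 + 4×15.999 = 244.246 → 244.25 g/mol.

244.25 g/mol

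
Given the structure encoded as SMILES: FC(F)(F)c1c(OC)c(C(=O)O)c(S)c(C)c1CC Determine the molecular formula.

C12H13F3O3S

Walk through each heavy atom and fill implicit hydrogens from standard valence (C 4, N 3, O 2, S 2, halogen 1); for lowercase aromatic atoms, an aromatic c carries 1 H when it has two neighbours and 0 H with three, and aromatic n carries 0 H:
  atom 1: F (halogen, monovalent) → 0 H
  atom 2: C, bond orders sum to 4 (valence 4) → 0 H
  atom 3: F (halogen, monovalent) → 0 H
  atom 4: F (halogen, monovalent) → 0 H
  atom 5: aromatic c, 3 neighbours → 0 H
  atom 6: aromatic c, 3 neighbours → 0 H
  atom 7: O, bond orders sum to 2 (valence 2) → 0 H
  atom 8: C, bond orders sum to 1 (valence 4) → 3 H
  atom 9: aromatic c, 3 neighbours → 0 H
  atom 10: C, bond orders sum to 4 (valence 4) → 0 H
  atom 11: O, bond orders sum to 2 (valence 2) → 0 H
  atom 12: O, bond orders sum to 1 (valence 2) → 1 H
  atom 13: aromatic c, 3 neighbours → 0 H
  atom 14: S, bond orders sum to 1 (valence 2) → 1 H
  atom 15: aromatic c, 3 neighbours → 0 H
  atom 16: C, bond orders sum to 1 (valence 4) → 3 H
  atom 17: aromatic c, 3 neighbours → 0 H
  atom 18: C, bond orders sum to 2 (valence 4) → 2 H
  atom 19: C, bond orders sum to 1 (valence 4) → 3 H
Totals → C:12, H:13, F:3, O:3, S:1.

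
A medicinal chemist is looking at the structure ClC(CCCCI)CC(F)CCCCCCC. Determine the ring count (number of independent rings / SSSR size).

0

In SMILES, each pair of matching ring-closure digits denotes one ring-closing bond; the number of such bonds equals the number of independent rings.
Ring-closure bonds here: 0.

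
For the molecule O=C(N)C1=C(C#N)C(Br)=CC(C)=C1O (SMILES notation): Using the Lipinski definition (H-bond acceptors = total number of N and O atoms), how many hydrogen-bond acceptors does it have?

N atoms: 2; O atoms: 2.
Lipinski HBA = 2 + 2 = 4.

4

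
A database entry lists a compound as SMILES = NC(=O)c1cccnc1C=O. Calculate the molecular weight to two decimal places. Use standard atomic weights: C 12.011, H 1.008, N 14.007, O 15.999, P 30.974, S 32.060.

First, the molecular formula is C7H6N2O2 (counting implicit H from valence).
  C: 7 × 12.011 = 84.077
  H: 6 × 1.008 = 6.048
  N: 2 × 14.007 = 28.014
  O: 2 × 15.999 = 31.998
Sum: 7×12.011 + 6×1.008 + 2×14.007 + 2×15.999 = 150.137 → 150.14 g/mol.

150.14 g/mol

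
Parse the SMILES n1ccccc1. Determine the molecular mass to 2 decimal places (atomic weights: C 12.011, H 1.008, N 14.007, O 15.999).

79.10 g/mol

First, the molecular formula is C5H5N (counting implicit H from valence).
  C: 5 × 12.011 = 60.055
  H: 5 × 1.008 = 5.040
  N: 1 × 14.007 = 14.007
Sum: 5×12.011 + 5×1.008 + 1×14.007 = 79.102 → 79.10 g/mol.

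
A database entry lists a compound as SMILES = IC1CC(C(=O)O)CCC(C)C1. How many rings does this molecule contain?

1

In SMILES, each pair of matching ring-closure digits denotes one ring-closing bond; the number of such bonds equals the number of independent rings.
Ring-closure bonds here: 1.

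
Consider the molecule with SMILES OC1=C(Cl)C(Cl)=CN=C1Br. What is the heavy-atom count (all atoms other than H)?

Every atom symbol written in the SMILES (organic subset) is one heavy atom; implicit H are not written.
Heavy atoms by element → Br:1, C:5, Cl:2, N:1, O:1.
Total: 10.

10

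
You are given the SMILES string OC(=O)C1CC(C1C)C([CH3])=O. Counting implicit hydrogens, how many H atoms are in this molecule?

12

Walk through each heavy atom and fill implicit hydrogens from standard valence (C 4, N 3, O 2, S 2, halogen 1):
  atom 1: O, bond orders sum to 1 (valence 2) → 1 H
  atom 2: C, bond orders sum to 4 (valence 4) → 0 H
  atom 3: O, bond orders sum to 2 (valence 2) → 0 H
  atom 4: C, bond orders sum to 3 (valence 4) → 1 H
  atom 5: C, bond orders sum to 2 (valence 4) → 2 H
  atom 6: C, bond orders sum to 3 (valence 4) → 1 H
  atom 7: C, bond orders sum to 3 (valence 4) → 1 H
  atom 8: C, bond orders sum to 1 (valence 4) → 3 H
  atom 9: C, bond orders sum to 4 (valence 4) → 0 H
  atom 10: C with explicit H count 3
  atom 11: O, bond orders sum to 2 (valence 2) → 0 H
Total hydrogens: 12.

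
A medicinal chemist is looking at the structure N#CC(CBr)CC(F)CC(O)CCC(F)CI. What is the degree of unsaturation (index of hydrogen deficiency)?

2

Degree of unsaturation = (number of rings) + (number of π bonds).
Ring closures in the SMILES: 0.
π bonds: 1 triple bond (each 2 DoU) → 2 DoU from unsaturation.
Total DoU = 0 + 2 = 2.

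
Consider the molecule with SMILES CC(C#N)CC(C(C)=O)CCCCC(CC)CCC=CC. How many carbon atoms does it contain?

19

Count every carbon token in the SMILES (each C, including those in ring-closure positions and inside branches).
Carbon count: 19.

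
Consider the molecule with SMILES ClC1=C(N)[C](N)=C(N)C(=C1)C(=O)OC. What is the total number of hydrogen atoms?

Walk through each heavy atom and fill implicit hydrogens from standard valence (C 4, N 3, O 2, S 2, halogen 1):
  atom 1: Cl (halogen, monovalent) → 0 H
  atom 2: C, bond orders sum to 4 (valence 4) → 0 H
  atom 3: C, bond orders sum to 4 (valence 4) → 0 H
  atom 4: N, bond orders sum to 1 (valence 3) → 2 H
  atom 5: C with explicit H count 0
  atom 6: N, bond orders sum to 1 (valence 3) → 2 H
  atom 7: C, bond orders sum to 4 (valence 4) → 0 H
  atom 8: N, bond orders sum to 1 (valence 3) → 2 H
  atom 9: C, bond orders sum to 4 (valence 4) → 0 H
  atom 10: C, bond orders sum to 3 (valence 4) → 1 H
  atom 11: C, bond orders sum to 4 (valence 4) → 0 H
  atom 12: O, bond orders sum to 2 (valence 2) → 0 H
  atom 13: O, bond orders sum to 2 (valence 2) → 0 H
  atom 14: C, bond orders sum to 1 (valence 4) → 3 H
Total hydrogens: 10.

10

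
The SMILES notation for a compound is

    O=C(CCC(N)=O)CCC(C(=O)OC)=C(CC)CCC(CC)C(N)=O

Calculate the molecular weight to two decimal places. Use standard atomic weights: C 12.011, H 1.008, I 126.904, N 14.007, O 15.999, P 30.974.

First, the molecular formula is C18H30N2O5 (counting implicit H from valence).
  C: 18 × 12.011 = 216.198
  H: 30 × 1.008 = 30.240
  N: 2 × 14.007 = 28.014
  O: 5 × 15.999 = 79.995
Sum: 18×12.011 + 30×1.008 + 2×14.007 + 5×15.999 = 354.447 → 354.45 g/mol.

354.45 g/mol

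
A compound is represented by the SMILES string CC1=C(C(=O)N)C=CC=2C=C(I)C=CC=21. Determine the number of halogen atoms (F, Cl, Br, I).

1

Halogen atoms appear at heavy-atom position 12 (1×I).
Other groups present: 1 amide.
Halogen count: 1.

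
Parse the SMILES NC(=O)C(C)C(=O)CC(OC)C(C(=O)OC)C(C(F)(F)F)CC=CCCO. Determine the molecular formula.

Walk through each heavy atom and fill implicit hydrogens from standard valence (C 4, N 3, O 2, S 2, halogen 1):
  atom 1: N, bond orders sum to 1 (valence 3) → 2 H
  atom 2: C, bond orders sum to 4 (valence 4) → 0 H
  atom 3: O, bond orders sum to 2 (valence 2) → 0 H
  atom 4: C, bond orders sum to 3 (valence 4) → 1 H
  atom 5: C, bond orders sum to 1 (valence 4) → 3 H
  atom 6: C, bond orders sum to 4 (valence 4) → 0 H
  atom 7: O, bond orders sum to 2 (valence 2) → 0 H
  atom 8: C, bond orders sum to 2 (valence 4) → 2 H
  atom 9: C, bond orders sum to 3 (valence 4) → 1 H
  atom 10: O, bond orders sum to 2 (valence 2) → 0 H
  atom 11: C, bond orders sum to 1 (valence 4) → 3 H
  atom 12: C, bond orders sum to 3 (valence 4) → 1 H
  atom 13: C, bond orders sum to 4 (valence 4) → 0 H
  atom 14: O, bond orders sum to 2 (valence 2) → 0 H
  atom 15: O, bond orders sum to 2 (valence 2) → 0 H
  atom 16: C, bond orders sum to 1 (valence 4) → 3 H
  atom 17: C, bond orders sum to 3 (valence 4) → 1 H
  atom 18: C, bond orders sum to 4 (valence 4) → 0 H
  atom 19: F (halogen, monovalent) → 0 H
  atom 20: F (halogen, monovalent) → 0 H
  atom 21: F (halogen, monovalent) → 0 H
  atom 22: C, bond orders sum to 2 (valence 4) → 2 H
  atom 23: C, bond orders sum to 3 (valence 4) → 1 H
  atom 24: C, bond orders sum to 3 (valence 4) → 1 H
  atom 25: C, bond orders sum to 2 (valence 4) → 2 H
  atom 26: C, bond orders sum to 2 (valence 4) → 2 H
  atom 27: O, bond orders sum to 1 (valence 2) → 1 H
Totals → C:17, H:26, F:3, N:1, O:6.
In Hill order: C17H26F3NO6.

C17H26F3NO6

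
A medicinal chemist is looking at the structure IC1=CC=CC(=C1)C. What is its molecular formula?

C7H7I

Walk through each heavy atom and fill implicit hydrogens from standard valence (C 4, N 3, O 2, S 2, halogen 1):
  atom 1: I (halogen, monovalent) → 0 H
  atom 2: C, bond orders sum to 4 (valence 4) → 0 H
  atom 3: C, bond orders sum to 3 (valence 4) → 1 H
  atom 4: C, bond orders sum to 3 (valence 4) → 1 H
  atom 5: C, bond orders sum to 3 (valence 4) → 1 H
  atom 6: C, bond orders sum to 4 (valence 4) → 0 H
  atom 7: C, bond orders sum to 3 (valence 4) → 1 H
  atom 8: C, bond orders sum to 1 (valence 4) → 3 H
Totals → C:7, H:7, I:1.
In Hill order: C7H7I.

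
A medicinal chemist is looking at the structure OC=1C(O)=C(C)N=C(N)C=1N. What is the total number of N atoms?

Scan the SMILES for N atoms (remember two-letter symbols like Cl and Br are single atoms).
Nitrogen count: 3.

3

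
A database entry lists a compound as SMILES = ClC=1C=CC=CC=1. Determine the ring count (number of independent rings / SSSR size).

In SMILES, each pair of matching ring-closure digits denotes one ring-closing bond; the number of such bonds equals the number of independent rings.
Ring-closure bonds here: 1.

1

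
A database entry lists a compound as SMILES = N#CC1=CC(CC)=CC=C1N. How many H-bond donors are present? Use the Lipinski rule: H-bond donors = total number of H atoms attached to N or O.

Donors: find every N or O and count the H atoms it carries.
  atom 1 (N): bond orders sum to 3 → 0 H
  atom 11 (N): bond orders sum to 1 → 2 H
Lipinski HBD = 2.

2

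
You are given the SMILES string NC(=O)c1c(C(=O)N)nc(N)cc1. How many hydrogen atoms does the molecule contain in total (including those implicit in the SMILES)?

Walk through each heavy atom and fill implicit hydrogens from standard valence (C 4, N 3, O 2, S 2, halogen 1); for lowercase aromatic atoms, an aromatic c carries 1 H when it has two neighbours and 0 H with three, and aromatic n carries 0 H:
  atom 1: N, bond orders sum to 1 (valence 3) → 2 H
  atom 2: C, bond orders sum to 4 (valence 4) → 0 H
  atom 3: O, bond orders sum to 2 (valence 2) → 0 H
  atom 4: aromatic c, 3 neighbours → 0 H
  atom 5: aromatic c, 3 neighbours → 0 H
  atom 6: C, bond orders sum to 4 (valence 4) → 0 H
  atom 7: O, bond orders sum to 2 (valence 2) → 0 H
  atom 8: N, bond orders sum to 1 (valence 3) → 2 H
  atom 9: aromatic n, 2 neighbours → 0 H
  atom 10: aromatic c, 3 neighbours → 0 H
  atom 11: N, bond orders sum to 1 (valence 3) → 2 H
  atom 12: aromatic c, 2 neighbours → 1 H
  atom 13: aromatic c, 2 neighbours → 1 H
Total hydrogens: 8.

8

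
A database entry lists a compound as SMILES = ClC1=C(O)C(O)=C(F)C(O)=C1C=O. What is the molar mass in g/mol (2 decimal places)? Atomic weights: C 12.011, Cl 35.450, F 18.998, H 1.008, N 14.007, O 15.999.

206.55 g/mol

First, the molecular formula is C7H4ClFO4 (counting implicit H from valence).
  C: 7 × 12.011 = 84.077
  Cl: 1 × 35.450 = 35.450
  F: 1 × 18.998 = 18.998
  H: 4 × 1.008 = 4.032
  O: 4 × 15.999 = 63.996
Sum: 7×12.011 + 1×35.450 + 1×18.998 + 4×1.008 + 4×15.999 = 206.553 → 206.55 g/mol.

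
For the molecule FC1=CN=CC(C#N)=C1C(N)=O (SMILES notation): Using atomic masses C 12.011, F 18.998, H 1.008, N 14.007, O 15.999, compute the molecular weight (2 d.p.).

165.13 g/mol

First, the molecular formula is C7H4FN3O (counting implicit H from valence).
  C: 7 × 12.011 = 84.077
  F: 1 × 18.998 = 18.998
  H: 4 × 1.008 = 4.032
  N: 3 × 14.007 = 42.021
  O: 1 × 15.999 = 15.999
Sum: 7×12.011 + 1×18.998 + 4×1.008 + 3×14.007 + 1×15.999 = 165.127 → 165.13 g/mol.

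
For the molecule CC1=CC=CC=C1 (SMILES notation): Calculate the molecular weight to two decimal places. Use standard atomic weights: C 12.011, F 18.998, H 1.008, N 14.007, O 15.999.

92.14 g/mol

First, the molecular formula is C7H8 (counting implicit H from valence).
  C: 7 × 12.011 = 84.077
  H: 8 × 1.008 = 8.064
Sum: 7×12.011 + 8×1.008 = 92.141 → 92.14 g/mol.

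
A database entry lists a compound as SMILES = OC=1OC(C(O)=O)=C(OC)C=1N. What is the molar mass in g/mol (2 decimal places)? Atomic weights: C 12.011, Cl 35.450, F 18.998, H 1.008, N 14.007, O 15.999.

173.12 g/mol

First, the molecular formula is C6H7NO5 (counting implicit H from valence).
  C: 6 × 12.011 = 72.066
  H: 7 × 1.008 = 7.056
  N: 1 × 14.007 = 14.007
  O: 5 × 15.999 = 79.995
Sum: 6×12.011 + 7×1.008 + 1×14.007 + 5×15.999 = 173.124 → 173.12 g/mol.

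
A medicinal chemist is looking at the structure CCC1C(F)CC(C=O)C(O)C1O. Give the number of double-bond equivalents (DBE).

Degree of unsaturation = (number of rings) + (number of π bonds).
Ring closures in the SMILES: 1.
π bonds: 1 double bond (each 1 DoU) → 1 DoU from unsaturation.
Total DoU = 1 + 1 = 2.

2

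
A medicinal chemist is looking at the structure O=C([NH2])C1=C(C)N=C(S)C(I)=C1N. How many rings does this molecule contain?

In SMILES, each pair of matching ring-closure digits denotes one ring-closing bond; the number of such bonds equals the number of independent rings.
Ring-closure bonds here: 1.

1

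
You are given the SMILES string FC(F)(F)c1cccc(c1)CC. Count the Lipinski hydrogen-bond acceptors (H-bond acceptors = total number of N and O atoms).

N atoms: 0; O atoms: 0.
Lipinski HBA = 0 + 0 = 0.

0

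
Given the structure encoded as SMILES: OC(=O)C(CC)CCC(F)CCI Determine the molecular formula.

C9H16FIO2

Walk through each heavy atom and fill implicit hydrogens from standard valence (C 4, N 3, O 2, S 2, halogen 1):
  atom 1: O, bond orders sum to 1 (valence 2) → 1 H
  atom 2: C, bond orders sum to 4 (valence 4) → 0 H
  atom 3: O, bond orders sum to 2 (valence 2) → 0 H
  atom 4: C, bond orders sum to 3 (valence 4) → 1 H
  atom 5: C, bond orders sum to 2 (valence 4) → 2 H
  atom 6: C, bond orders sum to 1 (valence 4) → 3 H
  atom 7: C, bond orders sum to 2 (valence 4) → 2 H
  atom 8: C, bond orders sum to 2 (valence 4) → 2 H
  atom 9: C, bond orders sum to 3 (valence 4) → 1 H
  atom 10: F (halogen, monovalent) → 0 H
  atom 11: C, bond orders sum to 2 (valence 4) → 2 H
  atom 12: C, bond orders sum to 2 (valence 4) → 2 H
  atom 13: I (halogen, monovalent) → 0 H
Totals → C:9, H:16, F:1, I:1, O:2.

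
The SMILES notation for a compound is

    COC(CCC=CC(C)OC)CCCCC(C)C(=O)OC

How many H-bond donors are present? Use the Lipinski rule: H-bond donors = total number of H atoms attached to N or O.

Donors: find every N or O and count the H atoms it carries.
  atom 2 (O): bond orders sum to 2 → 0 H
  atom 10 (O): bond orders sum to 2 → 0 H
  atom 19 (O): bond orders sum to 2 → 0 H
  atom 20 (O): bond orders sum to 2 → 0 H
Lipinski HBD = 0.

0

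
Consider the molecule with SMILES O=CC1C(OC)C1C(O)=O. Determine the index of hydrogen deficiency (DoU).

Degree of unsaturation = (number of rings) + (number of π bonds).
Ring closures in the SMILES: 1.
π bonds: 2 double bonds (each 1 DoU) → 2 DoU from unsaturation.
Total DoU = 1 + 2 = 3.

3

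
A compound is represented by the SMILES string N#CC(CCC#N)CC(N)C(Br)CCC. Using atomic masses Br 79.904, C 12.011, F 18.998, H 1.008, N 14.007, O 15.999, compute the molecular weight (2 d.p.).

272.19 g/mol

First, the molecular formula is C11H18BrN3 (counting implicit H from valence).
  Br: 1 × 79.904 = 79.904
  C: 11 × 12.011 = 132.121
  H: 18 × 1.008 = 18.144
  N: 3 × 14.007 = 42.021
Sum: 1×79.904 + 11×12.011 + 18×1.008 + 3×14.007 = 272.190 → 272.19 g/mol.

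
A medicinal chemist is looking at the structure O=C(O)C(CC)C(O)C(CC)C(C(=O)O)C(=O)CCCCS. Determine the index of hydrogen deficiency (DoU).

Degree of unsaturation = (number of rings) + (number of π bonds).
Ring closures in the SMILES: 0.
π bonds: 3 double bonds (each 1 DoU) → 3 DoU from unsaturation.
Total DoU = 0 + 3 = 3.

3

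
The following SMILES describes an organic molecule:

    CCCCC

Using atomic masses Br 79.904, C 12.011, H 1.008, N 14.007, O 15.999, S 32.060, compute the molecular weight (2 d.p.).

72.15 g/mol

First, the molecular formula is C5H12 (counting implicit H from valence).
  C: 5 × 12.011 = 60.055
  H: 12 × 1.008 = 12.096
Sum: 5×12.011 + 12×1.008 = 72.151 → 72.15 g/mol.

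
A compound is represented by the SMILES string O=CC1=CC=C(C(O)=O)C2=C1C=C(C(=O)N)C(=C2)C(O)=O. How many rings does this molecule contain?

2

In SMILES, each pair of matching ring-closure digits denotes one ring-closing bond; the number of such bonds equals the number of independent rings.
Ring-closure bonds here: 2.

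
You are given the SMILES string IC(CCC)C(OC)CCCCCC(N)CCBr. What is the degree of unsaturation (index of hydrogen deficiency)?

Molecular formula: C14H29BrINO.
DoU = (2C + 2 + N − H − X) / 2, where X is the halogen count and O/S are ignored.
    = (2·14 + 2 + 1 − 29 − 2) / 2 = 0 / 2 = 0.

0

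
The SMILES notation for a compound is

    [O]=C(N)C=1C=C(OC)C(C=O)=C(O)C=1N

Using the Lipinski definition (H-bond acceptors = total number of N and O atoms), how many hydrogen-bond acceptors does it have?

6

N atoms: 2; O atoms: 4.
Lipinski HBA = 2 + 4 = 6.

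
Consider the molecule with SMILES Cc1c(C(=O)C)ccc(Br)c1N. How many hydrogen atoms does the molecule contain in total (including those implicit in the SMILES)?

10

Walk through each heavy atom and fill implicit hydrogens from standard valence (C 4, N 3, O 2, S 2, halogen 1); for lowercase aromatic atoms, an aromatic c carries 1 H when it has two neighbours and 0 H with three, and aromatic n carries 0 H:
  atom 1: C, bond orders sum to 1 (valence 4) → 3 H
  atom 2: aromatic c, 3 neighbours → 0 H
  atom 3: aromatic c, 3 neighbours → 0 H
  atom 4: C, bond orders sum to 4 (valence 4) → 0 H
  atom 5: O, bond orders sum to 2 (valence 2) → 0 H
  atom 6: C, bond orders sum to 1 (valence 4) → 3 H
  atom 7: aromatic c, 2 neighbours → 1 H
  atom 8: aromatic c, 2 neighbours → 1 H
  atom 9: aromatic c, 3 neighbours → 0 H
  atom 10: Br (halogen, monovalent) → 0 H
  atom 11: aromatic c, 3 neighbours → 0 H
  atom 12: N, bond orders sum to 1 (valence 3) → 2 H
Total hydrogens: 10.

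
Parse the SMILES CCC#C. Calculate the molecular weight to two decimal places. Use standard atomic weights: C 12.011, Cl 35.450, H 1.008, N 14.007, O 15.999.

54.09 g/mol

First, the molecular formula is C4H6 (counting implicit H from valence).
  C: 4 × 12.011 = 48.044
  H: 6 × 1.008 = 6.048
Sum: 4×12.011 + 6×1.008 = 54.092 → 54.09 g/mol.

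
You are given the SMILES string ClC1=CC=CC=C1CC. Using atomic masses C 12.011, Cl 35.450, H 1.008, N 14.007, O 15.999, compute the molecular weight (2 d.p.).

First, the molecular formula is C8H9Cl (counting implicit H from valence).
  C: 8 × 12.011 = 96.088
  Cl: 1 × 35.450 = 35.450
  H: 9 × 1.008 = 9.072
Sum: 8×12.011 + 1×35.450 + 9×1.008 = 140.610 → 140.61 g/mol.

140.61 g/mol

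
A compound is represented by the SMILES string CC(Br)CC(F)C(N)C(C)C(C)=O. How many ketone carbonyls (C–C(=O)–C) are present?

The ketone motif appears at heavy-atom position 11 in the SMILES.
Other groups present: 1 primary amine.
Ketone count: 1.

1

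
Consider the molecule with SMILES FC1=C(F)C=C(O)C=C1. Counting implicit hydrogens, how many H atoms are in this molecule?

Walk through each heavy atom and fill implicit hydrogens from standard valence (C 4, N 3, O 2, S 2, halogen 1):
  atom 1: F (halogen, monovalent) → 0 H
  atom 2: C, bond orders sum to 4 (valence 4) → 0 H
  atom 3: C, bond orders sum to 4 (valence 4) → 0 H
  atom 4: F (halogen, monovalent) → 0 H
  atom 5: C, bond orders sum to 3 (valence 4) → 1 H
  atom 6: C, bond orders sum to 4 (valence 4) → 0 H
  atom 7: O, bond orders sum to 1 (valence 2) → 1 H
  atom 8: C, bond orders sum to 3 (valence 4) → 1 H
  atom 9: C, bond orders sum to 3 (valence 4) → 1 H
Total hydrogens: 4.

4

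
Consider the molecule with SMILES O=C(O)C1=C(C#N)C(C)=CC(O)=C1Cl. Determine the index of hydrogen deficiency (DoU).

Molecular formula: C9H6ClNO3.
DoU = (2C + 2 + N − H − X) / 2, where X is the halogen count and O/S are ignored.
    = (2·9 + 2 + 1 − 6 − 1) / 2 = 14 / 2 = 7.

7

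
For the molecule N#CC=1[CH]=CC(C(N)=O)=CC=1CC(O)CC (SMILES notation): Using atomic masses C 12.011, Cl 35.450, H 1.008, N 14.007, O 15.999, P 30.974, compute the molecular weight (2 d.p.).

218.26 g/mol

First, the molecular formula is C12H14N2O2 (counting implicit H from valence).
  C: 12 × 12.011 = 144.132
  H: 14 × 1.008 = 14.112
  N: 2 × 14.007 = 28.014
  O: 2 × 15.999 = 31.998
Sum: 12×12.011 + 14×1.008 + 2×14.007 + 2×15.999 = 218.256 → 218.26 g/mol.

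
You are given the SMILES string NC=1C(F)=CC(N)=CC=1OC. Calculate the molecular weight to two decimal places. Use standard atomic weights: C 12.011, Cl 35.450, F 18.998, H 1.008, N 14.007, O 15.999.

First, the molecular formula is C7H9FN2O (counting implicit H from valence).
  C: 7 × 12.011 = 84.077
  F: 1 × 18.998 = 18.998
  H: 9 × 1.008 = 9.072
  N: 2 × 14.007 = 28.014
  O: 1 × 15.999 = 15.999
Sum: 7×12.011 + 1×18.998 + 9×1.008 + 2×14.007 + 1×15.999 = 156.160 → 156.16 g/mol.

156.16 g/mol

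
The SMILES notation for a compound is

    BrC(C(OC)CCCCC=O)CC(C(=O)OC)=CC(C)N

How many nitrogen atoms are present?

Scan the SMILES for N atoms (remember two-letter symbols like Cl and Br are single atoms).
Nitrogen count: 1.

1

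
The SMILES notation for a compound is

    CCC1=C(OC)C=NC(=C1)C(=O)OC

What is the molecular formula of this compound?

Walk through each heavy atom and fill implicit hydrogens from standard valence (C 4, N 3, O 2, S 2, halogen 1):
  atom 1: C, bond orders sum to 1 (valence 4) → 3 H
  atom 2: C, bond orders sum to 2 (valence 4) → 2 H
  atom 3: C, bond orders sum to 4 (valence 4) → 0 H
  atom 4: C, bond orders sum to 4 (valence 4) → 0 H
  atom 5: O, bond orders sum to 2 (valence 2) → 0 H
  atom 6: C, bond orders sum to 1 (valence 4) → 3 H
  atom 7: C, bond orders sum to 3 (valence 4) → 1 H
  atom 8: N, bond orders sum to 3 (valence 3) → 0 H
  atom 9: C, bond orders sum to 4 (valence 4) → 0 H
  atom 10: C, bond orders sum to 3 (valence 4) → 1 H
  atom 11: C, bond orders sum to 4 (valence 4) → 0 H
  atom 12: O, bond orders sum to 2 (valence 2) → 0 H
  atom 13: O, bond orders sum to 2 (valence 2) → 0 H
  atom 14: C, bond orders sum to 1 (valence 4) → 3 H
Totals → C:10, H:13, N:1, O:3.

C10H13NO3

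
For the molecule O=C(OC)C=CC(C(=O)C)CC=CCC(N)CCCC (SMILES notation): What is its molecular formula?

C16H27NO3

Walk through each heavy atom and fill implicit hydrogens from standard valence (C 4, N 3, O 2, S 2, halogen 1):
  atom 1: O, bond orders sum to 2 (valence 2) → 0 H
  atom 2: C, bond orders sum to 4 (valence 4) → 0 H
  atom 3: O, bond orders sum to 2 (valence 2) → 0 H
  atom 4: C, bond orders sum to 1 (valence 4) → 3 H
  atom 5: C, bond orders sum to 3 (valence 4) → 1 H
  atom 6: C, bond orders sum to 3 (valence 4) → 1 H
  atom 7: C, bond orders sum to 3 (valence 4) → 1 H
  atom 8: C, bond orders sum to 4 (valence 4) → 0 H
  atom 9: O, bond orders sum to 2 (valence 2) → 0 H
  atom 10: C, bond orders sum to 1 (valence 4) → 3 H
  atom 11: C, bond orders sum to 2 (valence 4) → 2 H
  atom 12: C, bond orders sum to 3 (valence 4) → 1 H
  atom 13: C, bond orders sum to 3 (valence 4) → 1 H
  atom 14: C, bond orders sum to 2 (valence 4) → 2 H
  atom 15: C, bond orders sum to 3 (valence 4) → 1 H
  atom 16: N, bond orders sum to 1 (valence 3) → 2 H
  atom 17: C, bond orders sum to 2 (valence 4) → 2 H
  atom 18: C, bond orders sum to 2 (valence 4) → 2 H
  atom 19: C, bond orders sum to 2 (valence 4) → 2 H
  atom 20: C, bond orders sum to 1 (valence 4) → 3 H
Totals → C:16, H:27, N:1, O:3.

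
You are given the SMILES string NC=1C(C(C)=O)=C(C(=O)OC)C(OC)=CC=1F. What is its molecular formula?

Walk through each heavy atom and fill implicit hydrogens from standard valence (C 4, N 3, O 2, S 2, halogen 1):
  atom 1: N, bond orders sum to 1 (valence 3) → 2 H
  atom 2: C, bond orders sum to 4 (valence 4) → 0 H
  atom 3: C, bond orders sum to 4 (valence 4) → 0 H
  atom 4: C, bond orders sum to 4 (valence 4) → 0 H
  atom 5: C, bond orders sum to 1 (valence 4) → 3 H
  atom 6: O, bond orders sum to 2 (valence 2) → 0 H
  atom 7: C, bond orders sum to 4 (valence 4) → 0 H
  atom 8: C, bond orders sum to 4 (valence 4) → 0 H
  atom 9: O, bond orders sum to 2 (valence 2) → 0 H
  atom 10: O, bond orders sum to 2 (valence 2) → 0 H
  atom 11: C, bond orders sum to 1 (valence 4) → 3 H
  atom 12: C, bond orders sum to 4 (valence 4) → 0 H
  atom 13: O, bond orders sum to 2 (valence 2) → 0 H
  atom 14: C, bond orders sum to 1 (valence 4) → 3 H
  atom 15: C, bond orders sum to 3 (valence 4) → 1 H
  atom 16: C, bond orders sum to 4 (valence 4) → 0 H
  atom 17: F (halogen, monovalent) → 0 H
Totals → C:11, H:12, F:1, N:1, O:4.

C11H12FNO4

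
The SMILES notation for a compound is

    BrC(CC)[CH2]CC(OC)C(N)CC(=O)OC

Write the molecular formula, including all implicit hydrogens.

C11H22BrNO3

Walk through each heavy atom and fill implicit hydrogens from standard valence (C 4, N 3, O 2, S 2, halogen 1):
  atom 1: Br (halogen, monovalent) → 0 H
  atom 2: C, bond orders sum to 3 (valence 4) → 1 H
  atom 3: C, bond orders sum to 2 (valence 4) → 2 H
  atom 4: C, bond orders sum to 1 (valence 4) → 3 H
  atom 5: C with explicit H count 2
  atom 6: C, bond orders sum to 2 (valence 4) → 2 H
  atom 7: C, bond orders sum to 3 (valence 4) → 1 H
  atom 8: O, bond orders sum to 2 (valence 2) → 0 H
  atom 9: C, bond orders sum to 1 (valence 4) → 3 H
  atom 10: C, bond orders sum to 3 (valence 4) → 1 H
  atom 11: N, bond orders sum to 1 (valence 3) → 2 H
  atom 12: C, bond orders sum to 2 (valence 4) → 2 H
  atom 13: C, bond orders sum to 4 (valence 4) → 0 H
  atom 14: O, bond orders sum to 2 (valence 2) → 0 H
  atom 15: O, bond orders sum to 2 (valence 2) → 0 H
  atom 16: C, bond orders sum to 1 (valence 4) → 3 H
Totals → C:11, H:22, Br:1, N:1, O:3.
In Hill order: C11H22BrNO3.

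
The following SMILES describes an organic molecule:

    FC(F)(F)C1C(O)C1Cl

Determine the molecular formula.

Walk through each heavy atom and fill implicit hydrogens from standard valence (C 4, N 3, O 2, S 2, halogen 1):
  atom 1: F (halogen, monovalent) → 0 H
  atom 2: C, bond orders sum to 4 (valence 4) → 0 H
  atom 3: F (halogen, monovalent) → 0 H
  atom 4: F (halogen, monovalent) → 0 H
  atom 5: C, bond orders sum to 3 (valence 4) → 1 H
  atom 6: C, bond orders sum to 3 (valence 4) → 1 H
  atom 7: O, bond orders sum to 1 (valence 2) → 1 H
  atom 8: C, bond orders sum to 3 (valence 4) → 1 H
  atom 9: Cl (halogen, monovalent) → 0 H
Totals → C:4, H:4, Cl:1, F:3, O:1.

C4H4ClF3O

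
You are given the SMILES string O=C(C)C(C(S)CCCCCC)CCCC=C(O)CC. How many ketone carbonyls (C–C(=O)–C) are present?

1

The ketone motif appears at heavy-atom position 2 in the SMILES.
Other groups present: 1 alkene, 1 hydroxyl, 1 thiol.
Ketone count: 1.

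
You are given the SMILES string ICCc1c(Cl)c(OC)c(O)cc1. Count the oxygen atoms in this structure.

2

Scan the SMILES for O atoms (remember two-letter symbols like Cl and Br are single atoms).
Oxygen count: 2.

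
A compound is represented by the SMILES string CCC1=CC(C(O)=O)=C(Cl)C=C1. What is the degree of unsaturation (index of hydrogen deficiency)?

Degree of unsaturation = (number of rings) + (number of π bonds).
Ring closures in the SMILES: 1.
π bonds: 4 double bonds (each 1 DoU) → 4 DoU from unsaturation.
Total DoU = 1 + 4 = 5.

5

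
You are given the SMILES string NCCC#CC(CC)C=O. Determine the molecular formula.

C8H13NO

Walk through each heavy atom and fill implicit hydrogens from standard valence (C 4, N 3, O 2, S 2, halogen 1):
  atom 1: N, bond orders sum to 1 (valence 3) → 2 H
  atom 2: C, bond orders sum to 2 (valence 4) → 2 H
  atom 3: C, bond orders sum to 2 (valence 4) → 2 H
  atom 4: C, bond orders sum to 4 (valence 4) → 0 H
  atom 5: C, bond orders sum to 4 (valence 4) → 0 H
  atom 6: C, bond orders sum to 3 (valence 4) → 1 H
  atom 7: C, bond orders sum to 2 (valence 4) → 2 H
  atom 8: C, bond orders sum to 1 (valence 4) → 3 H
  atom 9: C, bond orders sum to 3 (valence 4) → 1 H
  atom 10: O, bond orders sum to 2 (valence 2) → 0 H
Totals → C:8, H:13, N:1, O:1.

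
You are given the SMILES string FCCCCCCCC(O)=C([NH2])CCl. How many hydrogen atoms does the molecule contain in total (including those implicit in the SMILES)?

Walk through each heavy atom and fill implicit hydrogens from standard valence (C 4, N 3, O 2, S 2, halogen 1):
  atom 1: F (halogen, monovalent) → 0 H
  atom 2: C, bond orders sum to 2 (valence 4) → 2 H
  atom 3: C, bond orders sum to 2 (valence 4) → 2 H
  atom 4: C, bond orders sum to 2 (valence 4) → 2 H
  atom 5: C, bond orders sum to 2 (valence 4) → 2 H
  atom 6: C, bond orders sum to 2 (valence 4) → 2 H
  atom 7: C, bond orders sum to 2 (valence 4) → 2 H
  atom 8: C, bond orders sum to 2 (valence 4) → 2 H
  atom 9: C, bond orders sum to 4 (valence 4) → 0 H
  atom 10: O, bond orders sum to 1 (valence 2) → 1 H
  atom 11: C, bond orders sum to 4 (valence 4) → 0 H
  atom 12: N with explicit H count 2
  atom 13: C, bond orders sum to 2 (valence 4) → 2 H
  atom 14: Cl (halogen, monovalent) → 0 H
Total hydrogens: 19.

19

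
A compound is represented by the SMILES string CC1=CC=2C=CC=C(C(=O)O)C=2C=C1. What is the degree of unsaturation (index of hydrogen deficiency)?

Degree of unsaturation = (number of rings) + (number of π bonds).
Ring closures in the SMILES: 2.
π bonds: 6 double bonds (each 1 DoU) → 6 DoU from unsaturation.
Total DoU = 2 + 6 = 8.

8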